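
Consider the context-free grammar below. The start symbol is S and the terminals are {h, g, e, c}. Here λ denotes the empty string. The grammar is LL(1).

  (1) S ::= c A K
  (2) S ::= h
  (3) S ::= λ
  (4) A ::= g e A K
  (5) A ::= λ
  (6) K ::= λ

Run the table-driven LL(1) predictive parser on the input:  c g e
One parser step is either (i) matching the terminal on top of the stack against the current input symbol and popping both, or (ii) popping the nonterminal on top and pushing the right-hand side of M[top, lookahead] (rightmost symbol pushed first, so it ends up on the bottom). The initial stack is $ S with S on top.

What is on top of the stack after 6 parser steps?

     Stack        Input    Action
  1  $ S          c g e $  expand S ::= c A K
  2  $ K A c      c g e $  match c
  3  $ K A        g e $    expand A ::= g e A K
  4  $ K K A e g  g e $    match g
  5  $ K K A e    e $      match e
  6  $ K K A      $        expand A ::= λ
Stack after step 6: $ K K (top = K).

K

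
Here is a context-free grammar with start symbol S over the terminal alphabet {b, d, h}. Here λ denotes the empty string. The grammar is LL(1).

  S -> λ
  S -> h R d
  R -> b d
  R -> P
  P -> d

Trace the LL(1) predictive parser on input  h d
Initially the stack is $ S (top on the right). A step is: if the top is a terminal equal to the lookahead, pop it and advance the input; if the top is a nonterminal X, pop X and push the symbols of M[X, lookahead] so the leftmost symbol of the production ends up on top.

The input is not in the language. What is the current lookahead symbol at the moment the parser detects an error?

$

step 1: stack=$ S  input=h d $  — expand S -> h R d
step 2: stack=$ d R h  input=h d $  — match h
step 3: stack=$ d R  input=d $  — expand R -> P
step 4: stack=$ d P  input=d $  — expand P -> d
step 5: stack=$ d d  input=d $  — match d
step 6: stack=$ d  input=$  — error: top is terminal d but lookahead is $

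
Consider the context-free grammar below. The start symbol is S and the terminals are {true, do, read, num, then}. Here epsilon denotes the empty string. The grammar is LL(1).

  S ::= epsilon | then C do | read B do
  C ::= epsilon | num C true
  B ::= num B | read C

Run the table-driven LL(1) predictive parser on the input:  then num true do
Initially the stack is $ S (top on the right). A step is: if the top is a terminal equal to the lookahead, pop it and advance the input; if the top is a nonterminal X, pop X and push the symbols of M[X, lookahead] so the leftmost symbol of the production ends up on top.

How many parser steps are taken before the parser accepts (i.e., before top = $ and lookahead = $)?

step 1: stack=$ S  input=then num true do $  — expand S ::= then C do
step 2: stack=$ do C then  input=then num true do $  — match then
step 3: stack=$ do C  input=num true do $  — expand C ::= num C true
step 4: stack=$ do true C num  input=num true do $  — match num
step 5: stack=$ do true C  input=true do $  — expand C ::= epsilon
step 6: stack=$ do true  input=true do $  — match true
step 7: stack=$ do  input=do $  — match do
Accept reached after 7 steps.

7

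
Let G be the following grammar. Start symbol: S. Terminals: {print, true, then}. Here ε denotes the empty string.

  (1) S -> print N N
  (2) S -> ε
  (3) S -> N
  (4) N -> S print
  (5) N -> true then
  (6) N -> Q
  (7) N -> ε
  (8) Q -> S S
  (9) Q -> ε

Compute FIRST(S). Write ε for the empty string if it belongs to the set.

FIRST(S) = {ε, print, true}  (via N)
FIRST(Q) = {ε, print, true}  (via S S)
FIRST(N) = {ε, print, true}  (via S print, Q)

{ε, print, true}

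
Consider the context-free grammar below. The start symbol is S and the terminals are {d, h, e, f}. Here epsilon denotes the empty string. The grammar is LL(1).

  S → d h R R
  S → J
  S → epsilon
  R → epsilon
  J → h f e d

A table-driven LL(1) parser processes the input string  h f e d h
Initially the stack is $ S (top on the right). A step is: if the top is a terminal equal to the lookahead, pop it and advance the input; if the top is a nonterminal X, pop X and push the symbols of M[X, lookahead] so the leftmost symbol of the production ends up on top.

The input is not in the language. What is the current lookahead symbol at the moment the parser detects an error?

h

     Stack      Input        Action
  1  $ S        h f e d h $  expand S → J
  2  $ J        h f e d h $  expand J → h f e d
  3  $ d e f h  h f e d h $  match h
  4  $ d e f    f e d h $    match f
  5  $ d e      e d h $      match e
  6  $ d        d h $        match d
  7  $          h $          error: stack empty but input remains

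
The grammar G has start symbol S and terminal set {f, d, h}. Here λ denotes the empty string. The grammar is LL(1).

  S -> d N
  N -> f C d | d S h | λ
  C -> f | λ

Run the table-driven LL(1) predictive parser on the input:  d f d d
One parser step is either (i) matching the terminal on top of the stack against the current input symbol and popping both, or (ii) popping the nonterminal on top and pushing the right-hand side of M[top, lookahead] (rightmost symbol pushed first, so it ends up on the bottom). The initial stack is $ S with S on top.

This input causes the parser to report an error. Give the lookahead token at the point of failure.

step 1: stack=$ S  input=d f d d $  — expand S -> d N
step 2: stack=$ N d  input=d f d d $  — match d
step 3: stack=$ N  input=f d d $  — expand N -> f C d
step 4: stack=$ d C f  input=f d d $  — match f
step 5: stack=$ d C  input=d d $  — expand C -> λ
step 6: stack=$ d  input=d d $  — match d
step 7: stack=$  input=d $  — error: stack empty but input remains

d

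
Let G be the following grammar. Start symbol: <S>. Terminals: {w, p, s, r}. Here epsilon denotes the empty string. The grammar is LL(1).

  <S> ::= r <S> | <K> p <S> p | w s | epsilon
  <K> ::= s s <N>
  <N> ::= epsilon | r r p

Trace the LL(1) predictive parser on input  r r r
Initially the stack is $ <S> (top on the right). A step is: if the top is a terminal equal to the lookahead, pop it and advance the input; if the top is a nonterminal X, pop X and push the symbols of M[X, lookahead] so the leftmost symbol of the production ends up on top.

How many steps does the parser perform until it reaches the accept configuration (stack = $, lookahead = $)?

     Stack    Input    Action
  1  $ <S>    r r r $  expand <S> ::= r <S>
  2  $ <S> r  r r r $  match r
  3  $ <S>    r r $    expand <S> ::= r <S>
  4  $ <S> r  r r $    match r
  5  $ <S>    r $      expand <S> ::= r <S>
  6  $ <S> r  r $      match r
  7  $ <S>    $        expand <S> ::= epsilon
Accept reached after 7 steps.

7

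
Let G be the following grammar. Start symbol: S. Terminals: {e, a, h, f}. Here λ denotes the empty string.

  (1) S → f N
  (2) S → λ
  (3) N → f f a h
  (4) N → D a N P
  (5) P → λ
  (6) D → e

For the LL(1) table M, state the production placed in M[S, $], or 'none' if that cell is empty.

FIRST(S): from S→f N we get {f}; from S→λ we get {λ}. So FIRST(S) = {λ, f}.
FIRST(P): from P→λ we get {λ}. So FIRST(P) = {λ}.
FIRST(D): from D→e we get {e}. So FIRST(D) = {e}.
FIRST(N): from N→f f a h we get {f}; from N→D a N P we get {e}. So FIRST(N) = {e, f}.
FOLLOW(S) includes $ since S is the start symbol.
FOLLOW(S): S appears on no right-hand side. Thus FOLLOW(S) = {$}.
For S → f N: FIRST(f N) = {f}, so it goes in M[S, t] for t ∈ {f}.
For S → λ: FIRST(λ) = {λ}, so it goes in M[S, t] for t ∈ {}; since λ ∈ FIRST, also for every t ∈ FOLLOW(S) = {$}.

S → λ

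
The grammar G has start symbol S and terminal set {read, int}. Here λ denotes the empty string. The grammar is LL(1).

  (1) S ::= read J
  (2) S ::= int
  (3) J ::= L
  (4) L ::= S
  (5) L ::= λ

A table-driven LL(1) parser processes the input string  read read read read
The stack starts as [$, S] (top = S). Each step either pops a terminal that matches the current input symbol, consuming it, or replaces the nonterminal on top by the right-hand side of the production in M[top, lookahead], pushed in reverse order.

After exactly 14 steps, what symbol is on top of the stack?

J

step 1: stack=$ S  input=read read read read $  — expand S ::= read J
step 2: stack=$ J read  input=read read read read $  — match read
step 3: stack=$ J  input=read read read $  — expand J ::= L
step 4: stack=$ L  input=read read read $  — expand L ::= S
step 5: stack=$ S  input=read read read $  — expand S ::= read J
step 6: stack=$ J read  input=read read read $  — match read
step 7: stack=$ J  input=read read $  — expand J ::= L
step 8: stack=$ L  input=read read $  — expand L ::= S
step 9: stack=$ S  input=read read $  — expand S ::= read J
step 10: stack=$ J read  input=read read $  — match read
step 11: stack=$ J  input=read $  — expand J ::= L
step 12: stack=$ L  input=read $  — expand L ::= S
step 13: stack=$ S  input=read $  — expand S ::= read J
step 14: stack=$ J read  input=read $  — match read
Stack after step 14: $ J (top = J).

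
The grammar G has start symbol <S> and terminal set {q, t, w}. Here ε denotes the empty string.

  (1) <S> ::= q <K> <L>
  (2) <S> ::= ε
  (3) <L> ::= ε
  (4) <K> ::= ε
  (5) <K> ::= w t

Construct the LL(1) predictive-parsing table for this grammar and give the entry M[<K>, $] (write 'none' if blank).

FIRST(<S>): from <S>::=q <K> <L> we get {q}; from <S>::=ε we get {ε}. So FIRST(<S>) = {ε, q}.
FIRST(<L>): from <L>::=ε we get {ε}. So FIRST(<L>) = {ε}.
FIRST(<K>): from <K>::=ε we get {ε}; from <K>::=w t we get {w}. So FIRST(<K>) = {ε, w}.
FOLLOW(<S>) includes $ since <S> is the start symbol.
FOLLOW(<S>): <S> appears on no right-hand side. Thus FOLLOW(<S>) = {$}.
FOLLOW(<K>): in <S>::=q <K> <L>, <K> is followed by <L> with FIRST {ε}; in <S>::=q <K> <L>, the suffix after <K> is nullable, so FOLLOW(<K>) ⊇ FOLLOW(<S>) = {$}. Thus FOLLOW(<K>) = {$}.
For <K> ::= ε: FIRST(ε) = {ε}, so it goes in M[<K>, t] for t ∈ {}; since ε ∈ FIRST, also for every t ∈ FOLLOW(<K>) = {$}.
For <K> ::= w t: FIRST(w t) = {w}, so it goes in M[<K>, t] for t ∈ {w}.

<K> ::= ε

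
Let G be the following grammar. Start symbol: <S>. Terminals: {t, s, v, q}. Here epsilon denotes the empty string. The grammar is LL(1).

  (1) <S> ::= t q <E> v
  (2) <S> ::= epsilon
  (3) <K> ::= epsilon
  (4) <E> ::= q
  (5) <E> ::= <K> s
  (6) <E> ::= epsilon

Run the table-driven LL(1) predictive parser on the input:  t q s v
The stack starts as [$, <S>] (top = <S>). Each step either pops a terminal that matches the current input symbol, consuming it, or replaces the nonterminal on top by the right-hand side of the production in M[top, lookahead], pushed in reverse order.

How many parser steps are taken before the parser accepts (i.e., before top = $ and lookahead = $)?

step 1: stack=$ <S>  input=t q s v $  — expand <S> ::= t q <E> v
step 2: stack=$ v <E> q t  input=t q s v $  — match t
step 3: stack=$ v <E> q  input=q s v $  — match q
step 4: stack=$ v <E>  input=s v $  — expand <E> ::= <K> s
step 5: stack=$ v s <K>  input=s v $  — expand <K> ::= epsilon
step 6: stack=$ v s  input=s v $  — match s
step 7: stack=$ v  input=v $  — match v
Accept reached after 7 steps.

7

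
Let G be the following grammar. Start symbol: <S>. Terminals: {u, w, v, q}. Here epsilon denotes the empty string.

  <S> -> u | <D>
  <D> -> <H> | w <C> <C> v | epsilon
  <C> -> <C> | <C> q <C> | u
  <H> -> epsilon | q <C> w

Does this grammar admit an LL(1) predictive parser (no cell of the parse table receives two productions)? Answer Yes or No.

FIRST(<S>) = {epsilon, q, u, w}
FIRST(<D>) = {epsilon, q, w}
FIRST(<C>) = {u}
FIRST(<H>) = {epsilon, q}
FOLLOW(<S>) = {$}
FOLLOW(<D>) = {$}
FOLLOW(<C>) = {q, u, v, w}
FOLLOW(<H>) = {$}
Cell M[<C>, u] receives both <C> -> <C> and <C> -> <C> q <C> and <C> -> u — the grammar is not LL(1).

No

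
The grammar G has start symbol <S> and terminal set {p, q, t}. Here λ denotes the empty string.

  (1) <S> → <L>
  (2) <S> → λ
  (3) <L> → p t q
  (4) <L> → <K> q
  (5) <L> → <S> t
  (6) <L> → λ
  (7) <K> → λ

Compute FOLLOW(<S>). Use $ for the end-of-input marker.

FIRST(<K>) = {λ}
FIRST(<S>) = {λ, p, q, t}  (via <L>)
FIRST(<L>) = {λ, p, q, t}  (via <K> q, <S> t)
FOLLOW(<S>) includes $ since <S> is the start symbol.
FOLLOW(<S>): in <L>→<S> t, <S> is followed by t with FIRST {t}. Thus FOLLOW(<S>) = {$, t}.
FOLLOW(<L>): in <S>→<L>, the suffix after <L> is empty, so FOLLOW(<L>) ⊇ FOLLOW(<S>) = {$, t}. Thus FOLLOW(<L>) = {$, t}.
FOLLOW(<K>): in <L>→<K> q, <K> is followed by q with FIRST {q}. Thus FOLLOW(<K>) = {q}.

{$, t}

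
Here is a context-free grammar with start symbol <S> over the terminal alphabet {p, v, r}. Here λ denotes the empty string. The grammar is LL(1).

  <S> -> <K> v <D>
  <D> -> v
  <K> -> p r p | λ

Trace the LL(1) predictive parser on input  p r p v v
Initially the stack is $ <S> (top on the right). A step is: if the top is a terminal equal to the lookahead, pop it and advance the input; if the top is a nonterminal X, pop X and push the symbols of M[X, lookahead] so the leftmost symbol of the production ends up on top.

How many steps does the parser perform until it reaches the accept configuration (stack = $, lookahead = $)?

     Stack          Input        Action
  1  $ <S>          p r p v v $  expand <S> -> <K> v <D>
  2  $ <D> v <K>    p r p v v $  expand <K> -> p r p
  3  $ <D> v p r p  p r p v v $  match p
  4  $ <D> v p r    r p v v $    match r
  5  $ <D> v p      p v v $      match p
  6  $ <D> v        v v $        match v
  7  $ <D>          v $          expand <D> -> v
  8  $ v            v $          match v
Accept reached after 8 steps.

8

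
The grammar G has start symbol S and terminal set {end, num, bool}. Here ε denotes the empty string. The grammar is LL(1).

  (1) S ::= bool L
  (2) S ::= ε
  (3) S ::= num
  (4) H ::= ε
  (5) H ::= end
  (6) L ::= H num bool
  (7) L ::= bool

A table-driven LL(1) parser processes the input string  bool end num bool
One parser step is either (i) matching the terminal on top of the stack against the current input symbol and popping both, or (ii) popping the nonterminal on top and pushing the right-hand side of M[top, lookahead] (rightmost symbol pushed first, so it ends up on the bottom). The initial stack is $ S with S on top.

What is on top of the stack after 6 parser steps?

bool

     Stack           Input                Action
  1  $ S             bool end num bool $  expand S ::= bool L
  2  $ L bool        bool end num bool $  match bool
  3  $ L             end num bool $       expand L ::= H num bool
  4  $ bool num H    end num bool $       expand H ::= end
  5  $ bool num end  end num bool $       match end
  6  $ bool num      num bool $           match num
Stack after step 6: $ bool (top = bool).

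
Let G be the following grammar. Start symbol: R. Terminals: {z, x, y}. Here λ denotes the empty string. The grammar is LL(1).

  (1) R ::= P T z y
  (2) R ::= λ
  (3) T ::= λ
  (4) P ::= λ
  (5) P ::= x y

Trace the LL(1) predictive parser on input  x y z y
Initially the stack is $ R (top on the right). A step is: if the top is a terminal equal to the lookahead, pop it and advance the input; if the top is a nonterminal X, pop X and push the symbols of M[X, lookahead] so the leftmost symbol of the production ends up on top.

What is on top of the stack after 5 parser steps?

     Stack        Input      Action
  1  $ R          x y z y $  expand R ::= P T z y
  2  $ y z T P    x y z y $  expand P ::= x y
  3  $ y z T y x  x y z y $  match x
  4  $ y z T y    y z y $    match y
  5  $ y z T      z y $      expand T ::= λ
Stack after step 5: $ y z (top = z).

z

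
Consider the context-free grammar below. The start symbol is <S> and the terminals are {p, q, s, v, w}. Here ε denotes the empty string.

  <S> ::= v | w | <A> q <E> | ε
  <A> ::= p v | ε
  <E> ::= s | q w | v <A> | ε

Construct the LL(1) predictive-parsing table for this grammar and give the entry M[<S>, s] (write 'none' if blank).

FIRST(<A>) = {ε, p}
FIRST(<E>) = {ε, q, s, v}
FIRST(<S>) = {ε, p, q, v, w}  (via <A> q <E>)
FOLLOW(<S>) includes $ since <S> is the start symbol.
FOLLOW(<S>): <S> appears on no right-hand side. Thus FOLLOW(<S>) = {$}.
For <S> ::= v: FIRST(v) = {v}, so it goes in M[<S>, t] for t ∈ {v}.
For <S> ::= w: FIRST(w) = {w}, so it goes in M[<S>, t] for t ∈ {w}.
For <S> ::= <A> q <E>: FIRST(<A> q <E>) = {p, q}, so it goes in M[<S>, t] for t ∈ {p, q}.
For <S> ::= ε: FIRST(ε) = {ε}, so it goes in M[<S>, t] for t ∈ {}; since ε ∈ FIRST, also for every t ∈ FOLLOW(<S>) = {$}.
None of these place a production in M[<S>, s].

none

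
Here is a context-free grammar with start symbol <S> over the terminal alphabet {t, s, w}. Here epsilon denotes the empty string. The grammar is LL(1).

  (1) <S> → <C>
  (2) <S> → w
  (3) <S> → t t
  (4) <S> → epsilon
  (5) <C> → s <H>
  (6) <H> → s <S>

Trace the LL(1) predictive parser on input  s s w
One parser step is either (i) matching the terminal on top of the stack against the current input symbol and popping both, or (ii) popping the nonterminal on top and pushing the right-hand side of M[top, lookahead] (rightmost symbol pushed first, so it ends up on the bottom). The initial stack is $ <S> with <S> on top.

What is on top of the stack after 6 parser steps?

w

step 1: stack=$ <S>  input=s s w $  — expand <S> → <C>
step 2: stack=$ <C>  input=s s w $  — expand <C> → s <H>
step 3: stack=$ <H> s  input=s s w $  — match s
step 4: stack=$ <H>  input=s w $  — expand <H> → s <S>
step 5: stack=$ <S> s  input=s w $  — match s
step 6: stack=$ <S>  input=w $  — expand <S> → w
Stack after step 6: $ w (top = w).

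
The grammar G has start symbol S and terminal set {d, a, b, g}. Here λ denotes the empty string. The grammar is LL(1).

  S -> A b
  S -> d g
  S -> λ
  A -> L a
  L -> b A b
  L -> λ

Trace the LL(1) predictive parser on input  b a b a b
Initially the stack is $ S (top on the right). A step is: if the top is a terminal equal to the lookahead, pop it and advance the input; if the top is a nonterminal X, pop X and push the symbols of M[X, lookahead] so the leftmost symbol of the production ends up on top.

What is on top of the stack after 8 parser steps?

a

     Stack        Input        Action
  1  $ S          b a b a b $  expand S -> A b
  2  $ b A        b a b a b $  expand A -> L a
  3  $ b a L      b a b a b $  expand L -> b A b
  4  $ b a b A b  b a b a b $  match b
  5  $ b a b A    a b a b $    expand A -> L a
  6  $ b a b a L  a b a b $    expand L -> λ
  7  $ b a b a    a b a b $    match a
  8  $ b a b      b a b $      match b
Stack after step 8: $ b a (top = a).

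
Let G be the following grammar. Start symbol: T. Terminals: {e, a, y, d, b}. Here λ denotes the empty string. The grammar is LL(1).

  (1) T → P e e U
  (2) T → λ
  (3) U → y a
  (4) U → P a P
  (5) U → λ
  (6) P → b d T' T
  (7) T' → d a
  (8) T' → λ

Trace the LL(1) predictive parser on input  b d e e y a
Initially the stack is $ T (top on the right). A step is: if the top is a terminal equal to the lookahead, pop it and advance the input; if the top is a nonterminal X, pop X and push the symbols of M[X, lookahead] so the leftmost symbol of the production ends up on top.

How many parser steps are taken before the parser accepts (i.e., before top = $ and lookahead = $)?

step 1: stack=$ T  input=b d e e y a $  — expand T → P e e U
step 2: stack=$ U e e P  input=b d e e y a $  — expand P → b d T' T
step 3: stack=$ U e e T T' d b  input=b d e e y a $  — match b
step 4: stack=$ U e e T T' d  input=d e e y a $  — match d
step 5: stack=$ U e e T T'  input=e e y a $  — expand T' → λ
step 6: stack=$ U e e T  input=e e y a $  — expand T → λ
step 7: stack=$ U e e  input=e e y a $  — match e
step 8: stack=$ U e  input=e y a $  — match e
step 9: stack=$ U  input=y a $  — expand U → y a
step 10: stack=$ a y  input=y a $  — match y
step 11: stack=$ a  input=a $  — match a
Accept reached after 11 steps.

11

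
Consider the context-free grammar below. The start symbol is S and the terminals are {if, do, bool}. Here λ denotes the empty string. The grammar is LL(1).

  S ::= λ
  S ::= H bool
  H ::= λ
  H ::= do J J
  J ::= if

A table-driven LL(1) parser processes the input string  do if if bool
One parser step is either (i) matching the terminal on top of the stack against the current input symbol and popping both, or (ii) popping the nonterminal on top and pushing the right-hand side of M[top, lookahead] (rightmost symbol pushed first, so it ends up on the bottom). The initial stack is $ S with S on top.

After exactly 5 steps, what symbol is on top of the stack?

J

     Stack          Input            Action
  1  $ S            do if if bool $  expand S ::= H bool
  2  $ bool H       do if if bool $  expand H ::= do J J
  3  $ bool J J do  do if if bool $  match do
  4  $ bool J J     if if bool $     expand J ::= if
  5  $ bool J if    if if bool $     match if
Stack after step 5: $ bool J (top = J).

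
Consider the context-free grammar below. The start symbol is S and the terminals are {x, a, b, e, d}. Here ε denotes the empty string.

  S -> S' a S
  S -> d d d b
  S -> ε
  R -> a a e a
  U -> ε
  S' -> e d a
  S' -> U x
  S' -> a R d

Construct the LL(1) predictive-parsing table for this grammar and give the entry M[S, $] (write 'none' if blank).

FIRST(R): from R->a a e a we get {a}. So FIRST(R) = {a}.
FIRST(U): from U->ε we get {ε}. So FIRST(U) = {ε}.
FIRST(S'): from S'->e d a we get {e}; from S'->U x we get {x}; from S'->a R d we get {a}. So FIRST(S') = {a, e, x}.
FIRST(S): from S->S' a S we get {a, e, x}; from S->d d d b we get {d}; from S->ε we get {ε}. So FIRST(S) = {ε, a, d, e, x}.
FOLLOW(S) includes $ since S is the start symbol.
FOLLOW(S): in S->S' a S, the suffix after S is empty (adds nothing new). Thus FOLLOW(S) = {$}.
For S -> S' a S: FIRST(S' a S) = {a, e, x}, so it goes in M[S, t] for t ∈ {a, e, x}.
For S -> d d d b: FIRST(d d d b) = {d}, so it goes in M[S, t] for t ∈ {d}.
For S -> ε: FIRST(ε) = {ε}, so it goes in M[S, t] for t ∈ {}; since ε ∈ FIRST, also for every t ∈ FOLLOW(S) = {$}.

S -> ε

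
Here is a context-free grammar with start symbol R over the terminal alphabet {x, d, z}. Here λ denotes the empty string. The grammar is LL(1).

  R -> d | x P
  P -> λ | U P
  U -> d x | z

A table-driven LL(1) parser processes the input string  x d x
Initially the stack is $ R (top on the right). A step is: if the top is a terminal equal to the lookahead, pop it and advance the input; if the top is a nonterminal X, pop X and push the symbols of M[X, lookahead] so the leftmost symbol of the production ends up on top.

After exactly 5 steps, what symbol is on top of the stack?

step 1: stack=$ R  input=x d x $  — expand R -> x P
step 2: stack=$ P x  input=x d x $  — match x
step 3: stack=$ P  input=d x $  — expand P -> U P
step 4: stack=$ P U  input=d x $  — expand U -> d x
step 5: stack=$ P x d  input=d x $  — match d
Stack after step 5: $ P x (top = x).

x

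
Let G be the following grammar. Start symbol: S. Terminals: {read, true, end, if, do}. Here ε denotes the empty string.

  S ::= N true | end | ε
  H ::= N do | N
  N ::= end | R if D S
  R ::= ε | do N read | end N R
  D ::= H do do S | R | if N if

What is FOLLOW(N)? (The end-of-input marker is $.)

FIRST(R): from R::=ε we get {ε}; from R::=do N read we get {do}; from R::=end N R we get {end}. So FIRST(R) = {ε, do, end}.
FIRST(N): from N::=end we get {end}; from N::=R if D S we get {do, end, if}. So FIRST(N) = {do, end, if}.
FIRST(S): from S::=N true we get {do, end, if}; from S::=end we get {end}; from S::=ε we get {ε}. So FIRST(S) = {ε, do, end, if}.
FIRST(H): from H::=N do we get {do, end, if}; from H::=N we get {do, end, if}. So FIRST(H) = {do, end, if}.
FIRST(D): from D::=H do do S we get {do, end, if}; from D::=R we get {ε, do, end}; from D::=if N if we get {if}. So FIRST(D) = {ε, do, end, if}.
FOLLOW(S) includes $ since S is the start symbol.
FOLLOW(H): in D::=H do do S, H is followed by do do S with FIRST {do}. Thus FOLLOW(H) = {do}.
FOLLOW(S): in N::=R if D S, the suffix after S is empty, so FOLLOW(S) ⊇ FOLLOW(N) = {do, end, if, read, true}; in D::=H do do S, the suffix after S is empty, so FOLLOW(S) ⊇ FOLLOW(D) = {do, end, if, read, true}. Thus FOLLOW(S) = {$, do, end, if, read, true}.
FOLLOW(N): in S::=N true, N is followed by true with FIRST {true}; in H::=N do, N is followed by do with FIRST {do}; in H::=N, the suffix after N is empty, so FOLLOW(N) ⊇ FOLLOW(H) = {do}; in R::=do N read, N is followed by read with FIRST {read}; in R::=end N R, N is followed by R with FIRST {ε, do, end}; in R::=end N R, the suffix after N is nullable, so FOLLOW(N) ⊇ FOLLOW(R) = {do, end, if, read, true}; in D::=if N if, N is followed by if with FIRST {if}. Thus FOLLOW(N) = {do, end, if, read, true}.
FOLLOW(D): in N::=R if D S, D is followed by S with FIRST {ε, do, end, if}; in N::=R if D S, the suffix after D is nullable, so FOLLOW(D) ⊇ FOLLOW(N) = {do, end, if, read, true}. Thus FOLLOW(D) = {do, end, if, read, true}.
FOLLOW(R): in N::=R if D S, R is followed by if D S with FIRST {if}; in R::=end N R, the suffix after R is empty (adds nothing new); in D::=R, the suffix after R is empty, so FOLLOW(R) ⊇ FOLLOW(D) = {do, end, if, read, true}. Thus FOLLOW(R) = {do, end, if, read, true}.

{do, end, if, read, true}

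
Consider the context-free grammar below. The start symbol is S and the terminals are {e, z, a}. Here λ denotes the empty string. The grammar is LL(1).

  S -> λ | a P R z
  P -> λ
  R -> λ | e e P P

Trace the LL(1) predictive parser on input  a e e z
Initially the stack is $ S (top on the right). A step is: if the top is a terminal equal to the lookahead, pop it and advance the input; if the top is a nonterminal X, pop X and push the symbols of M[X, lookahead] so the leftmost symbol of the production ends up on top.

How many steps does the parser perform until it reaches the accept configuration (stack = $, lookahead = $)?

step 1: stack=$ S  input=a e e z $  — expand S -> a P R z
step 2: stack=$ z R P a  input=a e e z $  — match a
step 3: stack=$ z R P  input=e e z $  — expand P -> λ
step 4: stack=$ z R  input=e e z $  — expand R -> e e P P
step 5: stack=$ z P P e e  input=e e z $  — match e
step 6: stack=$ z P P e  input=e z $  — match e
step 7: stack=$ z P P  input=z $  — expand P -> λ
step 8: stack=$ z P  input=z $  — expand P -> λ
step 9: stack=$ z  input=z $  — match z
Accept reached after 9 steps.

9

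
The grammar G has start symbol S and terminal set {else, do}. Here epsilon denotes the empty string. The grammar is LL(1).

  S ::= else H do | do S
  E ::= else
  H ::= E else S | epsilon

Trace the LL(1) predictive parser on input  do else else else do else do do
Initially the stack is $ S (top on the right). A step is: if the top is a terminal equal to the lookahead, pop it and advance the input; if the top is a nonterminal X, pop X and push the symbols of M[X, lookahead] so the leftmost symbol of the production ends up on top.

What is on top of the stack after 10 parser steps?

      Stack             Input                              Action
   1  $ S               do else else else do else do do $  expand S ::= do S
   2  $ S do            do else else else do else do do $  match do
   3  $ S               else else else do else do do $     expand S ::= else H do
   4  $ do H else       else else else do else do do $     match else
   5  $ do H            else else do else do do $          expand H ::= E else S
   6  $ do S else E     else else do else do do $          expand E ::= else
   7  $ do S else else  else else do else do do $          match else
   8  $ do S else       else do else do do $               match else
   9  $ do S            do else do do $                    expand S ::= do S
  10  $ do S do         do else do do $                    match do
Stack after step 10: $ do S (top = S).

S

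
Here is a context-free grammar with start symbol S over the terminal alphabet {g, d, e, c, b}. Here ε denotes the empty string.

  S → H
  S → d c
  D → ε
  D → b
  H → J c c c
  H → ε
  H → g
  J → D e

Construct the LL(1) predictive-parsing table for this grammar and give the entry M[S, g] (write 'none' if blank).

S → H

FIRST(D) = {ε, b}
FIRST(J) = {b, e}  (via D e)
FIRST(H) = {ε, b, e, g}  (via J c c c)
FIRST(S) = {ε, b, d, e, g}  (via H)
FOLLOW(S) includes $ since S is the start symbol.
FOLLOW(S): S appears on no right-hand side. Thus FOLLOW(S) = {$}.
For S → H: FIRST(H) = {ε, b, e, g}, so it goes in M[S, t] for t ∈ {b, e, g}; since ε ∈ FIRST, also for every t ∈ FOLLOW(S) = {$}.
For S → d c: FIRST(d c) = {d}, so it goes in M[S, t] for t ∈ {d}.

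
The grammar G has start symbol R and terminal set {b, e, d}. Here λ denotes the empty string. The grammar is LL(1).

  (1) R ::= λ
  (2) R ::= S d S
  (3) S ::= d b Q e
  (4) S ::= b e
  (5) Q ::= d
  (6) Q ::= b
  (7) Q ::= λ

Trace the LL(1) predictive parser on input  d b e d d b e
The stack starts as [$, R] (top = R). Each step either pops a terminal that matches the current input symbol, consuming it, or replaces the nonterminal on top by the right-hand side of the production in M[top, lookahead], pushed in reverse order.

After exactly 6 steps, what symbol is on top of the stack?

d

step 1: stack=$ R  input=d b e d d b e $  — expand R ::= S d S
step 2: stack=$ S d S  input=d b e d d b e $  — expand S ::= d b Q e
step 3: stack=$ S d e Q b d  input=d b e d d b e $  — match d
step 4: stack=$ S d e Q b  input=b e d d b e $  — match b
step 5: stack=$ S d e Q  input=e d d b e $  — expand Q ::= λ
step 6: stack=$ S d e  input=e d d b e $  — match e
Stack after step 6: $ S d (top = d).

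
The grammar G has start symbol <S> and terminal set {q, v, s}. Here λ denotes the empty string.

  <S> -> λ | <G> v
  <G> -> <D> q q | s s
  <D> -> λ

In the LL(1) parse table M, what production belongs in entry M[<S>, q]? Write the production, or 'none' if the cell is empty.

<S> -> <G> v

FIRST(<D>): from <D>->λ we get {λ}. So FIRST(<D>) = {λ}.
FIRST(<G>): from <G>-><D> q q we get {q}; from <G>->s s we get {s}. So FIRST(<G>) = {q, s}.
FIRST(<S>): from <S>->λ we get {λ}; from <S>-><G> v we get {q, s}. So FIRST(<S>) = {λ, q, s}.
FOLLOW(<S>) includes $ since <S> is the start symbol.
FOLLOW(<S>): <S> appears on no right-hand side. Thus FOLLOW(<S>) = {$}.
For <S> -> λ: FIRST(λ) = {λ}, so it goes in M[<S>, t] for t ∈ {}; since λ ∈ FIRST, also for every t ∈ FOLLOW(<S>) = {$}.
For <S> -> <G> v: FIRST(<G> v) = {q, s}, so it goes in M[<S>, t] for t ∈ {q, s}.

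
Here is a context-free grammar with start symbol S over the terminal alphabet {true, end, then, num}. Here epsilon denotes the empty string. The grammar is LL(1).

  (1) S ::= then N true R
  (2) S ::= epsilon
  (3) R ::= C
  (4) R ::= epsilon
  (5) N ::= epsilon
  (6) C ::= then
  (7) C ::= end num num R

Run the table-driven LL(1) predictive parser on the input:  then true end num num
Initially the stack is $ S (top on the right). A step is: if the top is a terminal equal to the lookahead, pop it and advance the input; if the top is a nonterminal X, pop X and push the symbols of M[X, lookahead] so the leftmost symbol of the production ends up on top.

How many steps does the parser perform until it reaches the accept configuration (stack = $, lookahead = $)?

10

      Stack            Input                    Action
   1  $ S              then true end num num $  expand S ::= then N true R
   2  $ R true N then  then true end num num $  match then
   3  $ R true N       true end num num $       expand N ::= epsilon
   4  $ R true         true end num num $       match true
   5  $ R              end num num $            expand R ::= C
   6  $ C              end num num $            expand C ::= end num num R
   7  $ R num num end  end num num $            match end
   8  $ R num num      num num $                match num
   9  $ R num          num $                    match num
  10  $ R              $                        expand R ::= epsilon
Accept reached after 10 steps.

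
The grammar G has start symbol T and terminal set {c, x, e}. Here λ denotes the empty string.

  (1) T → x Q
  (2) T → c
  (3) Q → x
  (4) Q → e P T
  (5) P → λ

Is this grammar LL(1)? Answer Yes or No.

Yes

FIRST(T) = {c, x}
FIRST(Q) = {e, x}
FIRST(P) = {λ}
FOLLOW(T) = {$}
FOLLOW(Q) = {$}
FOLLOW(P) = {c, x}
Each cell of M receives at most one production.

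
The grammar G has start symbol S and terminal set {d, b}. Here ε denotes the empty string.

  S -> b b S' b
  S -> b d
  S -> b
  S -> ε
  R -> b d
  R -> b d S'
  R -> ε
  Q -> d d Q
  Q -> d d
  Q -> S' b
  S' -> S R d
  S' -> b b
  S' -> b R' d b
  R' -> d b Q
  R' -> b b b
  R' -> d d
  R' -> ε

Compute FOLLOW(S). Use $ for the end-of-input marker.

FIRST(S): from S->b b S' b we get {b}; from S->b d we get {b}; from S->b we get {b}; from S->ε we get {ε}. So FIRST(S) = {ε, b}.
FIRST(R): from R->b d we get {b}; from R->b d S' we get {b}; from R->ε we get {ε}. So FIRST(R) = {ε, b}.
FIRST(R'): from R'->d b Q we get {d}; from R'->b b b we get {b}; from R'->d d we get {d}; from R'->ε we get {ε}. So FIRST(R') = {ε, b, d}.
FIRST(S'): from S'->S R d we get {b, d}; from S'->b b we get {b}; from S'->b R' d b we get {b}. So FIRST(S') = {b, d}.
FIRST(Q): from Q->d d Q we get {d}; from Q->d d we get {d}; from Q->S' b we get {b, d}. So FIRST(Q) = {b, d}.
FOLLOW(S) includes $ since S is the start symbol.
FOLLOW(S): in S'->S R d, S is followed by R d with FIRST {b, d}. Thus FOLLOW(S) = {$, b, d}.
FOLLOW(R): in S'->S R d, R is followed by d with FIRST {d}. Thus FOLLOW(R) = {d}.
FOLLOW(S'): in S->b b S' b, S' is followed by b with FIRST {b}; in R->b d S', the suffix after S' is empty, so FOLLOW(S') ⊇ FOLLOW(R) = {d}; in Q->S' b, S' is followed by b with FIRST {b}. Thus FOLLOW(S') = {b, d}.
FOLLOW(R'): in S'->b R' d b, R' is followed by d b with FIRST {d}. Thus FOLLOW(R') = {d}.
FOLLOW(Q): in Q->d d Q, the suffix after Q is empty (adds nothing new); in R'->d b Q, the suffix after Q is empty, so FOLLOW(Q) ⊇ FOLLOW(R') = {d}. Thus FOLLOW(Q) = {d}.

{$, b, d}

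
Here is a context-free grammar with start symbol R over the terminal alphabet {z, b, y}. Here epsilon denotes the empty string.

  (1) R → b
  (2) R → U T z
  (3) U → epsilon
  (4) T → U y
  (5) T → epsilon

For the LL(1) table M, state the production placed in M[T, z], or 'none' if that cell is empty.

T → epsilon

FIRST(U): from U→epsilon we get {epsilon}. So FIRST(U) = {epsilon}.
FIRST(T): from T→U y we get {y}; from T→epsilon we get {epsilon}. So FIRST(T) = {epsilon, y}.
FIRST(R): from R→b we get {b}; from R→U T z we get {y, z}. So FIRST(R) = {b, y, z}.
FOLLOW(R) includes $ since R is the start symbol.
FOLLOW(T): in R→U T z, T is followed by z with FIRST {z}. Thus FOLLOW(T) = {z}.
For T → U y: FIRST(U y) = {y}, so it goes in M[T, t] for t ∈ {y}.
For T → epsilon: FIRST(epsilon) = {epsilon}, so it goes in M[T, t] for t ∈ {}; since epsilon ∈ FIRST, also for every t ∈ FOLLOW(T) = {z}.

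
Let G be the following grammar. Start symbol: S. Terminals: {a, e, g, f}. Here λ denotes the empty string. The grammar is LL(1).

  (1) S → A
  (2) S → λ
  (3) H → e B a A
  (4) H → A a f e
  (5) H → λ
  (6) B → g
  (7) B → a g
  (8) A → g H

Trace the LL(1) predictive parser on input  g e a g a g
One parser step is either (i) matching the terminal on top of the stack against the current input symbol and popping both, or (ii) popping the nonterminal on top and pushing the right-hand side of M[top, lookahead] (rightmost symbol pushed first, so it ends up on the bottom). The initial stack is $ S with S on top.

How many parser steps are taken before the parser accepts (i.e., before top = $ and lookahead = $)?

12

      Stack      Input          Action
   1  $ S        g e a g a g $  expand S → A
   2  $ A        g e a g a g $  expand A → g H
   3  $ H g      g e a g a g $  match g
   4  $ H        e a g a g $    expand H → e B a A
   5  $ A a B e  e a g a g $    match e
   6  $ A a B    a g a g $      expand B → a g
   7  $ A a g a  a g a g $      match a
   8  $ A a g    g a g $        match g
   9  $ A a      a g $          match a
  10  $ A        g $            expand A → g H
  11  $ H g      g $            match g
  12  $ H        $              expand H → λ
Accept reached after 12 steps.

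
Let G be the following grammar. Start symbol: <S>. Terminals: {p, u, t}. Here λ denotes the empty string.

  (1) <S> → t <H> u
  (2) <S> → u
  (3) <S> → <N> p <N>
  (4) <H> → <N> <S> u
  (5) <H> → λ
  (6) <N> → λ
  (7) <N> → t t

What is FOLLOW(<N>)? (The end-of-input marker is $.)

{$, p, t, u}

FIRST(<N>) = {λ, t}
FIRST(<S>) = {p, t, u}  (via <N> p <N>)
FIRST(<H>) = {λ, p, t, u}  (via <N> <S> u)
FOLLOW(<S>) includes $ since <S> is the start symbol.
FOLLOW(<S>): in <H>→<N> <S> u, <S> is followed by u with FIRST {u}. Thus FOLLOW(<S>) = {$, u}.
FOLLOW(<H>): in <S>→t <H> u, <H> is followed by u with FIRST {u}. Thus FOLLOW(<H>) = {u}.
FOLLOW(<N>): in <S>→<N> p <N> (occurrence 1), <N> is followed by p <N> with FIRST {p}; in <S>→<N> p <N> (occurrence 2), the suffix after <N> is empty, so FOLLOW(<N>) ⊇ FOLLOW(<S>) = {$, u}; in <H>→<N> <S> u, <N> is followed by <S> u with FIRST {p, t, u}. Thus FOLLOW(<N>) = {$, p, t, u}.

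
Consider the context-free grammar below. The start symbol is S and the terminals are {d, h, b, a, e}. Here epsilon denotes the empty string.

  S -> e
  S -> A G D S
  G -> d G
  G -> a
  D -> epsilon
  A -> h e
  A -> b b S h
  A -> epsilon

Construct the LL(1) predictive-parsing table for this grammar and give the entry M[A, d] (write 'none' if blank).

A -> epsilon

FIRST(G) = {a, d}
FIRST(D) = {epsilon}
FIRST(A) = {epsilon, b, h}
FIRST(S) = {a, b, d, e, h}  (via A G D S)
FOLLOW(S) includes $ since S is the start symbol.
FOLLOW(A): in S->A G D S, A is followed by G D S with FIRST {a, d}. Thus FOLLOW(A) = {a, d}.
For A -> h e: FIRST(h e) = {h}, so it goes in M[A, t] for t ∈ {h}.
For A -> b b S h: FIRST(b b S h) = {b}, so it goes in M[A, t] for t ∈ {b}.
For A -> epsilon: FIRST(epsilon) = {epsilon}, so it goes in M[A, t] for t ∈ {}; since epsilon ∈ FIRST, also for every t ∈ FOLLOW(A) = {a, d}.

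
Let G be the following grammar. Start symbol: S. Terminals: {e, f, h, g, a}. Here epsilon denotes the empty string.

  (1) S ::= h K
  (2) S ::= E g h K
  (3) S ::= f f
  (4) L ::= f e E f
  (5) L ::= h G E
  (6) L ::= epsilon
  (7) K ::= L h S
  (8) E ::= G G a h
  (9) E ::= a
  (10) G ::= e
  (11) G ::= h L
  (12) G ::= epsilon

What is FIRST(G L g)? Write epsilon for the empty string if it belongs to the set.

{e, f, g, h}

FIRST(L): from L::=f e E f we get {f}; from L::=h G E we get {h}; from L::=epsilon we get {epsilon}. So FIRST(L) = {epsilon, f, h}.
FIRST(G): from G::=e we get {e}; from G::=h L we get {h}; from G::=epsilon we get {epsilon}. So FIRST(G) = {epsilon, e, h}.
FIRST(K): from K::=L h S we get {f, h}. So FIRST(K) = {f, h}.
FIRST(E): from E::=G G a h we get {a, e, h}; from E::=a we get {a}. So FIRST(E) = {a, e, h}.
FIRST(S): from S::=h K we get {h}; from S::=E g h K we get {a, e, h}; from S::=f f we get {f}. So FIRST(S) = {a, e, f, h}.
FIRST(G L g): take FIRST of each symbol in turn, carrying on past any symbol whose FIRST contains epsilon; result {e, f, g, h}.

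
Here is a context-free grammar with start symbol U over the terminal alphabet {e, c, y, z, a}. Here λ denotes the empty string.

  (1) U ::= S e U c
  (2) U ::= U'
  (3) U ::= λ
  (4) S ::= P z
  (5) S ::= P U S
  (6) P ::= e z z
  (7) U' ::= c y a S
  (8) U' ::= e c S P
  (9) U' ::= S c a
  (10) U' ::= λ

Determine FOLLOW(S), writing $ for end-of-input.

{$, c, e}

FIRST(P) = {e}
FIRST(S) = {e}  (via P z, P U S)
FIRST(U') = {λ, c, e}  (via S c a)
FIRST(U) = {λ, c, e}  (via S e U c, U')
FOLLOW(U) includes $ since U is the start symbol.
FOLLOW(U): in U::=S e U c, U is followed by c with FIRST {c}; in S::=P U S, U is followed by S with FIRST {e}. Thus FOLLOW(U) = {$, c, e}.
FOLLOW(U'): in U::=U', the suffix after U' is empty, so FOLLOW(U') ⊇ FOLLOW(U) = {$, c, e}. Thus FOLLOW(U') = {$, c, e}.
FOLLOW(S): in U::=S e U c, S is followed by e U c with FIRST {e}; in S::=P U S, the suffix after S is empty (adds nothing new); in U'::=c y a S, the suffix after S is empty, so FOLLOW(S) ⊇ FOLLOW(U') = {$, c, e}; in U'::=e c S P, S is followed by P with FIRST {e}; in U'::=S c a, S is followed by c a with FIRST {c}. Thus FOLLOW(S) = {$, c, e}.
FOLLOW(P): in S::=P z, P is followed by z with FIRST {z}; in S::=P U S, P is followed by U S with FIRST {c, e}; in U'::=e c S P, the suffix after P is empty, so FOLLOW(P) ⊇ FOLLOW(U') = {$, c, e}. Thus FOLLOW(P) = {$, c, e, z}.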